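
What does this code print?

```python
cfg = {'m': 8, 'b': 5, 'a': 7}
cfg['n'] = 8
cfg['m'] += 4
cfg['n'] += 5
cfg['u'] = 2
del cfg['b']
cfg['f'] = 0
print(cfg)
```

{'m': 12, 'a': 7, 'n': 13, 'u': 2, 'f': 0}

cfg['n'] = 8 → {'m': 8, 'b': 5, 'a': 7, 'n': 8}
cfg['m'] = 8+4 = 12 → {'m': 12, 'b': 5, 'a': 7, 'n': 8}
cfg['n'] = 8+5 = 13 → {'m': 12, 'b': 5, 'a': 7, 'n': 13}
cfg['u'] = 2 → {'m': 12, 'b': 5, 'a': 7, 'n': 13, 'u': 2}
del 'b' → {'m': 12, 'a': 7, 'n': 13, 'u': 2}
cfg['f'] = 0 → {'m': 12, 'a': 7, 'n': 13, 'u': 2, 'f': 0}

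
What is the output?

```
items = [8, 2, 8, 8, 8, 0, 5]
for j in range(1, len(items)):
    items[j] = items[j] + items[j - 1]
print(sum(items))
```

j=1: items[1] = 2+8 = 10 → [8, 10, 8, 8, 8, 0, 5]
j=2: items[2] = 8+10 = 18 → [8, 10, 18, 8, 8, 0, 5]
j=3: items[3] = 8+18 = 26 → [8, 10, 18, 26, 8, 0, 5]
j=4: items[4] = 8+26 = 34 → [8, 10, 18, 26, 34, 0, 5]
j=5: items[5] = 0+34 = 34 → [8, 10, 18, 26, 34, 34, 5]
j=6: items[6] = 5+34 = 39 → [8, 10, 18, 26, 34, 34, 39]
sum = 169

169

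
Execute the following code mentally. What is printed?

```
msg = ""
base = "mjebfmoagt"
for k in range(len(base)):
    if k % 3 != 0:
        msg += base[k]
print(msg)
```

k=0: skip
k=1: add 'j' → 'j'
k=2: add 'e' → 'je'
k=3: skip
k=4: add 'f' → 'jef'
k=5: add 'm' → 'jefm'
k=6: skip
k=7: add 'a' → 'jefma'
k=8: add 'g' → 'jefmag'
k=9: skip

jefmag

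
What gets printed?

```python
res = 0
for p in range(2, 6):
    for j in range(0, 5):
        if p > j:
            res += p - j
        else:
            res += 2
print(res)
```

46

p=2,j=0: 2>0, res = 0+2 = 2
p=2,j=1: 2>1, res = 2+1 = 3
p=2,j=2: not 2>2, res = 3+2 = 5
p=2,j=3: not 2>3, res = 5+2 = 7
p=2,j=4: not 2>4, res = 7+2 = 9
p=3,j=0: 3>0, res = 9+3 = 12
p=3,j=1: 3>1, res = 12+2 = 14
p=3,j=2: 3>2, res = 14+1 = 15
p=3,j=3: not 3>3, res = 15+2 = 17
p=3,j=4: not 3>4, res = 17+2 = 19
p=4,j=0: 4>0, res = 19+4 = 23
p=4,j=1: 4>1, res = 23+3 = 26
p=4,j=2: 4>2, res = 26+2 = 28
p=4,j=3: 4>3, res = 28+1 = 29
p=4,j=4: not 4>4, res = 29+2 = 31
p=5,j=0: 5>0, res = 31+5 = 36
p=5,j=1: 5>1, res = 36+4 = 40
p=5,j=2: 5>2, res = 40+3 = 43
p=5,j=3: 5>3, res = 43+2 = 45
p=5,j=4: 5>4, res = 45+1 = 46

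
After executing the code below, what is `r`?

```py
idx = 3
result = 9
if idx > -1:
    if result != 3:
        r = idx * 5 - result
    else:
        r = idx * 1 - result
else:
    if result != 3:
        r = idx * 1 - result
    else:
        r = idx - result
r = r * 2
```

idx=3, result=9
idx > -1 is True; result != 3 is True
→ r = idx * 5 - result = 6
r = 6*2 = 12

12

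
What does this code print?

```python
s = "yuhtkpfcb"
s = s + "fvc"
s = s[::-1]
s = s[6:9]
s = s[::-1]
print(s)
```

tkp

+ 'fvc' → 'yuhtkpfcbfvc'
reverse → 'cvfbcfpkthuy'
slice [6:9] → 'pkt'
reverse → 'tkp'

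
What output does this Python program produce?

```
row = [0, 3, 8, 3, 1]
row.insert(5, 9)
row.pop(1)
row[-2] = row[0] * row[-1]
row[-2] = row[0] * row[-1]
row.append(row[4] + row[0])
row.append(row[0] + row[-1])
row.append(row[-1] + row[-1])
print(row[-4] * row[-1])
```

insert 9 at 5 → [0, 3, 8, 3, 1, 9]
pop(1) removes 3 → [0, 8, 3, 1, 9]
row[-2] = row[0]*row[-1] = 0*9 = 0 → [0, 8, 3, 0, 9]
row[-2] = row[0]*row[-1] = 0*9 = 0 → [0, 8, 3, 0, 9]
append row[4]+row[0] = 9+0 = 9 → [0, 8, 3, 0, 9, 9]
append row[0]+row[-1] = 0+9 = 9 → [0, 8, 3, 0, 9, 9, 9]
append row[-1]+row[-1] = 9+9 = 18 → [0, 8, 3, 0, 9, 9, 9, 18]
row[-4]*row[-1] = 9*18 = 162

162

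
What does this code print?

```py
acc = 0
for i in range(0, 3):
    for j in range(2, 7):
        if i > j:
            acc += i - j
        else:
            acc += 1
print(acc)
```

15

i=0,j=2: not 0>2, acc = 0+1 = 1
i=0,j=3: not 0>3, acc = 1+1 = 2
i=0,j=4: not 0>4, acc = 2+1 = 3
i=0,j=5: not 0>5, acc = 3+1 = 4
i=0,j=6: not 0>6, acc = 4+1 = 5
i=1,j=2: not 1>2, acc = 5+1 = 6
i=1,j=3: not 1>3, acc = 6+1 = 7
i=1,j=4: not 1>4, acc = 7+1 = 8
i=1,j=5: not 1>5, acc = 8+1 = 9
i=1,j=6: not 1>6, acc = 9+1 = 10
i=2,j=2: not 2>2, acc = 10+1 = 11
i=2,j=3: not 2>3, acc = 11+1 = 12
i=2,j=4: not 2>4, acc = 12+1 = 13
i=2,j=5: not 2>5, acc = 13+1 = 14
i=2,j=6: not 2>6, acc = 14+1 = 15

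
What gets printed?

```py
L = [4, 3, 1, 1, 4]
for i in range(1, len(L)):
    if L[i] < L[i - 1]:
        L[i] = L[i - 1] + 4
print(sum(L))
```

60

i=1: 3<4, L[1] = 4+4 = 8 → [4, 8, 1, 1, 4]
i=2: 1<8, L[2] = 8+4 = 12 → [4, 8, 12, 1, 4]
i=3: 1<12, L[3] = 12+4 = 16 → [4, 8, 12, 16, 4]
i=4: 4<16, L[4] = 16+4 = 20 → [4, 8, 12, 16, 20]
sum = 60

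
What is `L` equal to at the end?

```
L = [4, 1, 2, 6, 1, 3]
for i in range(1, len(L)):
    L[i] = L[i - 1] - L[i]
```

[4, 3, 1, -5, -6, -9]

i=1: L[1] = 4-1 = 3 → [4, 3, 2, 6, 1, 3]
i=2: L[2] = 3-2 = 1 → [4, 3, 1, 6, 1, 3]
i=3: L[3] = 1-6 = -5 → [4, 3, 1, -5, 1, 3]
i=4: L[4] = (-5)-1 = -6 → [4, 3, 1, -5, -6, 3]
i=5: L[5] = (-6)-3 = -9 → [4, 3, 1, -5, -6, -9]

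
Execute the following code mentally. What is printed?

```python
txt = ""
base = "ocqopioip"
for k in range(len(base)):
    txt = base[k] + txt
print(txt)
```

k=0: prepend 'o' → 'o'
k=1: prepend 'c' → 'co'
k=2: prepend 'q' → 'qco'
k=3: prepend 'o' → 'oqco'
k=4: prepend 'p' → 'poqco'
k=5: prepend 'i' → 'ipoqco'
k=6: prepend 'o' → 'oipoqco'
k=7: prepend 'i' → 'ioipoqco'
k=8: prepend 'p' → 'pioipoqco'

pioipoqco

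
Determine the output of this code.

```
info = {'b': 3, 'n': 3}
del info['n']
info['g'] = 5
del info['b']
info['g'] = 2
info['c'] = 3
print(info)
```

del 'n' → {'b': 3}
info['g'] = 5 → {'b': 3, 'g': 5}
del 'b' → {'g': 5}
info['g'] = 2 → {'g': 2}
info['c'] = 3 → {'g': 2, 'c': 3}

{'g': 2, 'c': 3}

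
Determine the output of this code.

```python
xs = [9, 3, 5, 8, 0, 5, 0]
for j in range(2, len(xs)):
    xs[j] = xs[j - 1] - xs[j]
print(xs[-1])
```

j=2: xs[2] = 3-5 = -2 → [9, 3, -2, 8, 0, 5, 0]
j=3: xs[3] = (-2)-8 = -10 → [9, 3, -2, -10, 0, 5, 0]
j=4: xs[4] = (-10)-0 = -10 → [9, 3, -2, -10, -10, 5, 0]
j=5: xs[5] = (-10)-5 = -15 → [9, 3, -2, -10, -10, -15, 0]
j=6: xs[6] = (-15)-0 = -15 → [9, 3, -2, -10, -10, -15, -15]

-15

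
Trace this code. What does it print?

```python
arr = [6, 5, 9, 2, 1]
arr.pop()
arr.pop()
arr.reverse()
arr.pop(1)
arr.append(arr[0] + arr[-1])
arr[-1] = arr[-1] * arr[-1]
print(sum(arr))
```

240

pop() removes 1 → [6, 5, 9, 2]
pop() removes 2 → [6, 5, 9]
reverse → [9, 5, 6]
pop(1) removes 5 → [9, 6]
append arr[0]+arr[-1] = 9+6 = 15 → [9, 6, 15]
arr[-1] = arr[-1]*arr[-1] = 15*15 = 225 → [9, 6, 225]
sum = 240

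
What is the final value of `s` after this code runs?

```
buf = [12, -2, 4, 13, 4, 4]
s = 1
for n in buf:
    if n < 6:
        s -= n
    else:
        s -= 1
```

-11

n=12: not <6, s = 1-1 = 0
n=-2: <6, s = 0-(-2) = 2
n=4: <6, s = 2-4 = -2
n=13: not <6, s = (-2)-1 = -3
n=4: <6, s = (-3)-4 = -7
n=4: <6, s = (-7)-4 = -11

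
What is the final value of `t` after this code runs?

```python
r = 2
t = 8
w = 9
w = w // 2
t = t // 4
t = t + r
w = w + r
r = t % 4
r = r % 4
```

4

w = 9//2 = 4
t = 8//4 = 2
t = 2+2 = 4
w = 4+2 = 6
r = 4%4 = 0
r = 0%4 = 0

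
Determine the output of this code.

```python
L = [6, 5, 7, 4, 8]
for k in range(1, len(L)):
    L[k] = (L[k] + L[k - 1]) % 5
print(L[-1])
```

0

k=1: L[1] = (5+6)%5 = 1 → [6, 1, 7, 4, 8]
k=2: L[2] = (7+1)%5 = 3 → [6, 1, 3, 4, 8]
k=3: L[3] = (4+3)%5 = 2 → [6, 1, 3, 2, 8]
k=4: L[4] = (8+2)%5 = 0 → [6, 1, 3, 2, 0]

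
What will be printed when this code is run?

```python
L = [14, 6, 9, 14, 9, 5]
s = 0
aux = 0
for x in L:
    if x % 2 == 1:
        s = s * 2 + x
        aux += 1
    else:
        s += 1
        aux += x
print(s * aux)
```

2923

x=14: not odd, s = 0+1 = 1; aux=14
x=6: not odd, s = 1+1 = 2; aux=20
x=9: odd, s = 2*2+9 = 13; aux=21
x=14: not odd, s = 13+1 = 14; aux=35
x=9: odd, s = 14*2+9 = 37; aux=36
x=5: odd, s = 37*2+5 = 79; aux=37
s*aux = 79*37 = 2923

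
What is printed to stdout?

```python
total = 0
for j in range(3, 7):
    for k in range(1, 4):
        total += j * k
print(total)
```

j=3,k=1: total = 0+3 = 3
j=3,k=2: total = 3+6 = 9
j=3,k=3: total = 9+9 = 18
j=4,k=1: total = 18+4 = 22
j=4,k=2: total = 22+8 = 30
j=4,k=3: total = 30+12 = 42
j=5,k=1: total = 42+5 = 47
j=5,k=2: total = 47+10 = 57
j=5,k=3: total = 57+15 = 72
j=6,k=1: total = 72+6 = 78
j=6,k=2: total = 78+12 = 90
j=6,k=3: total = 90+18 = 108

108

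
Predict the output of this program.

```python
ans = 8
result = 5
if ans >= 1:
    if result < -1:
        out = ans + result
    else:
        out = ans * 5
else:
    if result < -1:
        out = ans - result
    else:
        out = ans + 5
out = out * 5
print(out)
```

200

ans=8, result=5
ans >= 1 is True; result < -1 is False
→ out = ans * 5 = 40
out = 40*5 = 200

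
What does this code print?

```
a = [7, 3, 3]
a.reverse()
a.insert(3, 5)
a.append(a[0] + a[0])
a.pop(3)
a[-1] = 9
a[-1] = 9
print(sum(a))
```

22

reverse → [3, 3, 7]
insert 5 at 3 → [3, 3, 7, 5]
append a[0]+a[0] = 3+3 = 6 → [3, 3, 7, 5, 6]
pop(3) removes 5 → [3, 3, 7, 6]
a[-1] = 9 → [3, 3, 7, 9]
a[-1] = 9 → [3, 3, 7, 9]
sum = 22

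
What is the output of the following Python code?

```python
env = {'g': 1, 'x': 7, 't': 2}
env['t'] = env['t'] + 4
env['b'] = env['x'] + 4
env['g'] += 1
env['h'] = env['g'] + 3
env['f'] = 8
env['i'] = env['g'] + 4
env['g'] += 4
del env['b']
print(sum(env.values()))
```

38

env['t'] = env['t']+4 = 6 → {'g': 1, 'x': 7, 't': 6}
env['b'] = env['x']+4 = 11 → {'g': 1, 'x': 7, 't': 6, 'b': 11}
env['g'] = 1+1 = 2 → {'g': 2, 'x': 7, 't': 6, 'b': 11}
env['h'] = env['g']+3 = 5 → {'g': 2, 'x': 7, 't': 6, 'b': 11, 'h': 5}
env['f'] = 8 → {'g': 2, 'x': 7, 't': 6, 'b': 11, 'h': 5, 'f': 8}
env['i'] = env['g']+4 = 6 → {'g': 2, 'x': 7, 't': 6, 'b': 11, 'h': 5, 'f': 8, 'i': 6}
env['g'] = 2+4 = 6 → {'g': 6, 'x': 7, 't': 6, 'b': 11, 'h': 5, 'f': 8, 'i': 6}
del 'b' → {'g': 6, 'x': 7, 't': 6, 'h': 5, 'f': 8, 'i': 6}
sum of values = 38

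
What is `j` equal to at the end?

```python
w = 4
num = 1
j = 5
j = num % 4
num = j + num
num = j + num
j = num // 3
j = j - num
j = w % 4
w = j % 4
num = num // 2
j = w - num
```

-1

j = 1%4 = 1
num = 1+1 = 2
num = 1+2 = 3
j = 3//3 = 1
j = 1-3 = -2
j = 4%4 = 0
w = 0%4 = 0
num = 3//2 = 1
j = 0-1 = -1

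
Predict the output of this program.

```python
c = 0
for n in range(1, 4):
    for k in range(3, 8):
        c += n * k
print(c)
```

n=1,k=3: c = 0+3 = 3
n=1,k=4: c = 3+4 = 7
n=1,k=5: c = 7+5 = 12
n=1,k=6: c = 12+6 = 18
n=1,k=7: c = 18+7 = 25
n=2,k=3: c = 25+6 = 31
n=2,k=4: c = 31+8 = 39
n=2,k=5: c = 39+10 = 49
n=2,k=6: c = 49+12 = 61
n=2,k=7: c = 61+14 = 75
n=3,k=3: c = 75+9 = 84
n=3,k=4: c = 84+12 = 96
n=3,k=5: c = 96+15 = 111
n=3,k=6: c = 111+18 = 129
n=3,k=7: c = 129+21 = 150

150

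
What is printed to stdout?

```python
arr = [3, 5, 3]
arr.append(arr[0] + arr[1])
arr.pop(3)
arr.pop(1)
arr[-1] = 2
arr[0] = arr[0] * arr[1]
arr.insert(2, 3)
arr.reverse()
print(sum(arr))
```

append arr[0]+arr[1] = 3+5 = 8 → [3, 5, 3, 8]
pop(3) removes 8 → [3, 5, 3]
pop(1) removes 5 → [3, 3]
arr[-1] = 2 → [3, 2]
arr[0] = arr[0]*arr[1] = 3*2 = 6 → [6, 2]
insert 3 at 2 → [6, 2, 3]
reverse → [3, 2, 6]
sum = 11

11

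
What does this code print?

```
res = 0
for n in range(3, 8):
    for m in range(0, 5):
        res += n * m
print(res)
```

n=3,m=0: res = 0+0 = 0
n=3,m=1: res = 0+3 = 3
n=3,m=2: res = 3+6 = 9
n=3,m=3: res = 9+9 = 18
n=3,m=4: res = 18+12 = 30
n=4,m=0: res = 30+0 = 30
n=4,m=1: res = 30+4 = 34
n=4,m=2: res = 34+8 = 42
n=4,m=3: res = 42+12 = 54
n=4,m=4: res = 54+16 = 70
n=5,m=0: res = 70+0 = 70
n=5,m=1: res = 70+5 = 75
n=5,m=2: res = 75+10 = 85
n=5,m=3: res = 85+15 = 100
n=5,m=4: res = 100+20 = 120
n=6,m=0: res = 120+0 = 120
n=6,m=1: res = 120+6 = 126
n=6,m=2: res = 126+12 = 138
n=6,m=3: res = 138+18 = 156
n=6,m=4: res = 156+24 = 180
n=7,m=0: res = 180+0 = 180
n=7,m=1: res = 180+7 = 187
n=7,m=2: res = 187+14 = 201
n=7,m=3: res = 201+21 = 222
n=7,m=4: res = 222+28 = 250

250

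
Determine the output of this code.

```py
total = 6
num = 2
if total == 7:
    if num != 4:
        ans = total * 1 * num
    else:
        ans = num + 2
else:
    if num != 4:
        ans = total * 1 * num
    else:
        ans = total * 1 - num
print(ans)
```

total=6, num=2
total == 7 is False; num != 4 is True
→ ans = total * 1 * num = 12

12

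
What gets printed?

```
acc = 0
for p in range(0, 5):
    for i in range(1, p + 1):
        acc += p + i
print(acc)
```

p=1,i=1: acc = 0+2 = 2
p=2,i=1: acc = 2+3 = 5
p=2,i=2: acc = 5+4 = 9
p=3,i=1: acc = 9+4 = 13
p=3,i=2: acc = 13+5 = 18
p=3,i=3: acc = 18+6 = 24
p=4,i=1: acc = 24+5 = 29
p=4,i=2: acc = 29+6 = 35
p=4,i=3: acc = 35+7 = 42
p=4,i=4: acc = 42+8 = 50

50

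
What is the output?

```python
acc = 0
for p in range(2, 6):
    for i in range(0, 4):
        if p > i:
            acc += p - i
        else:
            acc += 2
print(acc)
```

p=2,i=0: 2>0, acc = 0+2 = 2
p=2,i=1: 2>1, acc = 2+1 = 3
p=2,i=2: not 2>2, acc = 3+2 = 5
p=2,i=3: not 2>3, acc = 5+2 = 7
p=3,i=0: 3>0, acc = 7+3 = 10
p=3,i=1: 3>1, acc = 10+2 = 12
p=3,i=2: 3>2, acc = 12+1 = 13
p=3,i=3: not 3>3, acc = 13+2 = 15
p=4,i=0: 4>0, acc = 15+4 = 19
p=4,i=1: 4>1, acc = 19+3 = 22
p=4,i=2: 4>2, acc = 22+2 = 24
p=4,i=3: 4>3, acc = 24+1 = 25
p=5,i=0: 5>0, acc = 25+5 = 30
p=5,i=1: 5>1, acc = 30+4 = 34
p=5,i=2: 5>2, acc = 34+3 = 37
p=5,i=3: 5>3, acc = 37+2 = 39

39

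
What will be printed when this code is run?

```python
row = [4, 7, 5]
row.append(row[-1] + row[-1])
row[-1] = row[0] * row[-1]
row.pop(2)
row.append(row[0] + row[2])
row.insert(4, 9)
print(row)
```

[4, 7, 40, 44, 9]

append row[-1]+row[-1] = 5+5 = 10 → [4, 7, 5, 10]
row[-1] = row[0]*row[-1] = 4*10 = 40 → [4, 7, 5, 40]
pop(2) removes 5 → [4, 7, 40]
append row[0]+row[2] = 4+40 = 44 → [4, 7, 40, 44]
insert 9 at 4 → [4, 7, 40, 44, 9]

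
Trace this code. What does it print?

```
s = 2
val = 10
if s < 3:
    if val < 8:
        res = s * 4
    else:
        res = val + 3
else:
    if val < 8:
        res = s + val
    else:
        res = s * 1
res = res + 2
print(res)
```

15

s=2, val=10
s < 3 is True; val < 8 is False
→ res = val + 3 = 13
res = 13+2 = 15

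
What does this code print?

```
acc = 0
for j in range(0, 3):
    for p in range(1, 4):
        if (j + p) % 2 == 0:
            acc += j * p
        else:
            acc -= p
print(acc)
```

j=0,p=1: odd sum, acc = 0-1 = -1
j=0,p=2: even sum, acc = (-1)+0 = -1
j=0,p=3: odd sum, acc = (-1)-3 = -4
j=1,p=1: even sum, acc = (-4)+1 = -3
j=1,p=2: odd sum, acc = (-3)-2 = -5
j=1,p=3: even sum, acc = (-5)+3 = -2
j=2,p=1: odd sum, acc = (-2)-1 = -3
j=2,p=2: even sum, acc = (-3)+4 = 1
j=2,p=3: odd sum, acc = 1-3 = -2

-2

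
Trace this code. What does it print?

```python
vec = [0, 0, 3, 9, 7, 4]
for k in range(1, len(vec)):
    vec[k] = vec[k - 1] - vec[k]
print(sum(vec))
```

k=1: vec[1] = 0-0 = 0 → [0, 0, 3, 9, 7, 4]
k=2: vec[2] = 0-3 = -3 → [0, 0, -3, 9, 7, 4]
k=3: vec[3] = (-3)-9 = -12 → [0, 0, -3, -12, 7, 4]
k=4: vec[4] = (-12)-7 = -19 → [0, 0, -3, -12, -19, 4]
k=5: vec[5] = (-19)-4 = -23 → [0, 0, -3, -12, -19, -23]
sum = -57

-57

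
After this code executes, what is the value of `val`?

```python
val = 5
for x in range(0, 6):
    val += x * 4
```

x=0: val = 5+0*4 = 5
x=1: val = 5+1*4 = 9
x=2: val = 9+2*4 = 17
x=3: val = 17+3*4 = 29
x=4: val = 29+4*4 = 45
x=5: val = 45+5*4 = 65

65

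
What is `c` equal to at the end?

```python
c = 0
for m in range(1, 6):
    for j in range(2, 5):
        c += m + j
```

90

m=1,j=2: c = 0+3 = 3
m=1,j=3: c = 3+4 = 7
m=1,j=4: c = 7+5 = 12
m=2,j=2: c = 12+4 = 16
m=2,j=3: c = 16+5 = 21
m=2,j=4: c = 21+6 = 27
m=3,j=2: c = 27+5 = 32
m=3,j=3: c = 32+6 = 38
m=3,j=4: c = 38+7 = 45
m=4,j=2: c = 45+6 = 51
m=4,j=3: c = 51+7 = 58
m=4,j=4: c = 58+8 = 66
m=5,j=2: c = 66+7 = 73
m=5,j=3: c = 73+8 = 81
m=5,j=4: c = 81+9 = 90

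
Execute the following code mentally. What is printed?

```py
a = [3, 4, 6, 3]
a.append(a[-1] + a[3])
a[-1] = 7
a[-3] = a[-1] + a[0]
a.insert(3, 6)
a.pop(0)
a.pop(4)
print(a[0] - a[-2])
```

append a[-1]+a[3] = 3+3 = 6 → [3, 4, 6, 3, 6]
a[-1] = 7 → [3, 4, 6, 3, 7]
a[-3] = a[-1]+a[0] = 7+3 = 10 → [3, 4, 10, 3, 7]
insert 6 at 3 → [3, 4, 10, 6, 3, 7]
pop(0) removes 3 → [4, 10, 6, 3, 7]
pop(4) removes 7 → [4, 10, 6, 3]
a[0]-a[-2] = 4-6 = -2

-2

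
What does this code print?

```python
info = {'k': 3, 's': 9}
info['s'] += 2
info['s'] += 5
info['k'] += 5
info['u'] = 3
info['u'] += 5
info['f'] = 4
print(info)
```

info['s'] = 9+2 = 11 → {'k': 3, 's': 11}
info['s'] = 11+5 = 16 → {'k': 3, 's': 16}
info['k'] = 3+5 = 8 → {'k': 8, 's': 16}
info['u'] = 3 → {'k': 8, 's': 16, 'u': 3}
info['u'] = 3+5 = 8 → {'k': 8, 's': 16, 'u': 8}
info['f'] = 4 → {'k': 8, 's': 16, 'u': 8, 'f': 4}

{'k': 8, 's': 16, 'u': 8, 'f': 4}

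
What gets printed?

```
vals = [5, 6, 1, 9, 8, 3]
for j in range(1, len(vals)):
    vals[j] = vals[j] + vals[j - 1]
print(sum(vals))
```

110

j=1: vals[1] = 6+5 = 11 → [5, 11, 1, 9, 8, 3]
j=2: vals[2] = 1+11 = 12 → [5, 11, 12, 9, 8, 3]
j=3: vals[3] = 9+12 = 21 → [5, 11, 12, 21, 8, 3]
j=4: vals[4] = 8+21 = 29 → [5, 11, 12, 21, 29, 3]
j=5: vals[5] = 3+29 = 32 → [5, 11, 12, 21, 29, 32]
sum = 110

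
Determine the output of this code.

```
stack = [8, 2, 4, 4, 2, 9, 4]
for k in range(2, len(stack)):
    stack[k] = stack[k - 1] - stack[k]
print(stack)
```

[8, 2, -2, -6, -8, -17, -21]

k=2: stack[2] = 2-4 = -2 → [8, 2, -2, 4, 2, 9, 4]
k=3: stack[3] = (-2)-4 = -6 → [8, 2, -2, -6, 2, 9, 4]
k=4: stack[4] = (-6)-2 = -8 → [8, 2, -2, -6, -8, 9, 4]
k=5: stack[5] = (-8)-9 = -17 → [8, 2, -2, -6, -8, -17, 4]
k=6: stack[6] = (-17)-4 = -21 → [8, 2, -2, -6, -8, -17, -21]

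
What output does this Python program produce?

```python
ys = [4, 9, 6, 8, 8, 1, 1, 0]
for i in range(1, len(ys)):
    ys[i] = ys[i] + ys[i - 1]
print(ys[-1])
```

i=1: ys[1] = 9+4 = 13 → [4, 13, 6, 8, 8, 1, 1, 0]
i=2: ys[2] = 6+13 = 19 → [4, 13, 19, 8, 8, 1, 1, 0]
i=3: ys[3] = 8+19 = 27 → [4, 13, 19, 27, 8, 1, 1, 0]
i=4: ys[4] = 8+27 = 35 → [4, 13, 19, 27, 35, 1, 1, 0]
i=5: ys[5] = 1+35 = 36 → [4, 13, 19, 27, 35, 36, 1, 0]
i=6: ys[6] = 1+36 = 37 → [4, 13, 19, 27, 35, 36, 37, 0]
i=7: ys[7] = 0+37 = 37 → [4, 13, 19, 27, 35, 36, 37, 37]

37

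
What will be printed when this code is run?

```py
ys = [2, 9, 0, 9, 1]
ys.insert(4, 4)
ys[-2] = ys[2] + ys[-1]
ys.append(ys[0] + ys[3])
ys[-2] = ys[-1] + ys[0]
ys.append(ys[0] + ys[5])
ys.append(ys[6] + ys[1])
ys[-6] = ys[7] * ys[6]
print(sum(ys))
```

236

insert 4 at 4 → [2, 9, 0, 9, 4, 1]
ys[-2] = ys[2]+ys[-1] = 0+1 = 1 → [2, 9, 0, 9, 1, 1]
append ys[0]+ys[3] = 2+9 = 11 → [2, 9, 0, 9, 1, 1, 11]
ys[-2] = ys[-1]+ys[0] = 11+2 = 13 → [2, 9, 0, 9, 1, 13, 11]
append ys[0]+ys[5] = 2+13 = 15 → [2, 9, 0, 9, 1, 13, 11, 15]
append ys[6]+ys[1] = 11+9 = 20 → [2, 9, 0, 9, 1, 13, 11, 15, 20]
ys[-6] = ys[7]*ys[6] = 15*11 = 165 → [2, 9, 0, 165, 1, 13, 11, 15, 20]
sum = 236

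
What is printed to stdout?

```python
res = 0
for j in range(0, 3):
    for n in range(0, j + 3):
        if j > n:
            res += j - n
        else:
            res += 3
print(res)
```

31

j=0,n=0: not 0>0, res = 0+3 = 3
j=0,n=1: not 0>1, res = 3+3 = 6
j=0,n=2: not 0>2, res = 6+3 = 9
j=1,n=0: 1>0, res = 9+1 = 10
j=1,n=1: not 1>1, res = 10+3 = 13
j=1,n=2: not 1>2, res = 13+3 = 16
j=1,n=3: not 1>3, res = 16+3 = 19
j=2,n=0: 2>0, res = 19+2 = 21
j=2,n=1: 2>1, res = 21+1 = 22
j=2,n=2: not 2>2, res = 22+3 = 25
j=2,n=3: not 2>3, res = 25+3 = 28
j=2,n=4: not 2>4, res = 28+3 = 31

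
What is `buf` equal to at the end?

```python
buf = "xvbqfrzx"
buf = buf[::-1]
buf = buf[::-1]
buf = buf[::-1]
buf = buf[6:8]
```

'vx'

reverse → 'xzrfqbvx'
reverse → 'xvbqfrzx'
reverse → 'xzrfqbvx'
slice [6:8] → 'vx'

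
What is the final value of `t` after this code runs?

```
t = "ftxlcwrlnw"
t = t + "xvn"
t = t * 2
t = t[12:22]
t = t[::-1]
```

+ 'xvn' → 'ftxlcwrlnwxvn'
repeat ×2 → 'ftxlcwrlnwxvnftxlcwrlnwxvn'
slice [12:22] → 'nftxlcwrln'
reverse → 'nlrwclxtfn'

'nlrwclxtfn'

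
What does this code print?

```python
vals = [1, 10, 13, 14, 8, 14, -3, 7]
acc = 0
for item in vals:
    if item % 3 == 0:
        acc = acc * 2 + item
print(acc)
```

item=1: not %3==0
item=10: not %3==0
item=13: not %3==0
item=14: not %3==0
item=8: not %3==0
item=14: not %3==0
item=-3: %3==0, acc = 0*2+(-3) = -3
item=7: not %3==0

-3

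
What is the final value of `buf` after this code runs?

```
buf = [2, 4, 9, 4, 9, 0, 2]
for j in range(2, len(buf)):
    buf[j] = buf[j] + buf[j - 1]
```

j=2: buf[2] = 9+4 = 13 → [2, 4, 13, 4, 9, 0, 2]
j=3: buf[3] = 4+13 = 17 → [2, 4, 13, 17, 9, 0, 2]
j=4: buf[4] = 9+17 = 26 → [2, 4, 13, 17, 26, 0, 2]
j=5: buf[5] = 0+26 = 26 → [2, 4, 13, 17, 26, 26, 2]
j=6: buf[6] = 2+26 = 28 → [2, 4, 13, 17, 26, 26, 28]

[2, 4, 13, 17, 26, 26, 28]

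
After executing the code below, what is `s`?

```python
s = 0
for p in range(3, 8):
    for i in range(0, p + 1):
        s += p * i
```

p=3,i=0: s = 0+0 = 0
p=3,i=1: s = 0+3 = 3
p=3,i=2: s = 3+6 = 9
p=3,i=3: s = 9+9 = 18
p=4,i=0: s = 18+0 = 18
p=4,i=1: s = 18+4 = 22
p=4,i=2: s = 22+8 = 30
p=4,i=3: s = 30+12 = 42
p=4,i=4: s = 42+16 = 58
p=5,i=0: s = 58+0 = 58
p=5,i=1: s = 58+5 = 63
p=5,i=2: s = 63+10 = 73
p=5,i=3: s = 73+15 = 88
p=5,i=4: s = 88+20 = 108
p=5,i=5: s = 108+25 = 133
p=6,i=0: s = 133+0 = 133
p=6,i=1: s = 133+6 = 139
p=6,i=2: s = 139+12 = 151
p=6,i=3: s = 151+18 = 169
p=6,i=4: s = 169+24 = 193
p=6,i=5: s = 193+30 = 223
p=6,i=6: s = 223+36 = 259
p=7,i=0: s = 259+0 = 259
p=7,i=1: s = 259+7 = 266
p=7,i=2: s = 266+14 = 280
p=7,i=3: s = 280+21 = 301
p=7,i=4: s = 301+28 = 329
p=7,i=5: s = 329+35 = 364
p=7,i=6: s = 364+42 = 406
p=7,i=7: s = 406+49 = 455

455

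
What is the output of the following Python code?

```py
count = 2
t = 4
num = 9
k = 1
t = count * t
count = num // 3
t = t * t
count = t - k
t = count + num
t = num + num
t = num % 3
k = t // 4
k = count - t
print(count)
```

t = 2*4 = 8
count = 9//3 = 3
t = 8*8 = 64
count = 64-1 = 63
t = 63+9 = 72
t = 9+9 = 18
t = 9%3 = 0
k = 0//4 = 0
k = 63-0 = 63

63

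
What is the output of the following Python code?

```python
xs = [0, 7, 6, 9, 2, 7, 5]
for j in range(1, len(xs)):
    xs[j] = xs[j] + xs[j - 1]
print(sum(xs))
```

133

j=1: xs[1] = 7+0 = 7 → [0, 7, 6, 9, 2, 7, 5]
j=2: xs[2] = 6+7 = 13 → [0, 7, 13, 9, 2, 7, 5]
j=3: xs[3] = 9+13 = 22 → [0, 7, 13, 22, 2, 7, 5]
j=4: xs[4] = 2+22 = 24 → [0, 7, 13, 22, 24, 7, 5]
j=5: xs[5] = 7+24 = 31 → [0, 7, 13, 22, 24, 31, 5]
j=6: xs[6] = 5+31 = 36 → [0, 7, 13, 22, 24, 31, 36]
sum = 133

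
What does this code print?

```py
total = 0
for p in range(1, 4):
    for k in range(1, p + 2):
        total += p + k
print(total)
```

39

p=1,k=1: total = 0+2 = 2
p=1,k=2: total = 2+3 = 5
p=2,k=1: total = 5+3 = 8
p=2,k=2: total = 8+4 = 12
p=2,k=3: total = 12+5 = 17
p=3,k=1: total = 17+4 = 21
p=3,k=2: total = 21+5 = 26
p=3,k=3: total = 26+6 = 32
p=3,k=4: total = 32+7 = 39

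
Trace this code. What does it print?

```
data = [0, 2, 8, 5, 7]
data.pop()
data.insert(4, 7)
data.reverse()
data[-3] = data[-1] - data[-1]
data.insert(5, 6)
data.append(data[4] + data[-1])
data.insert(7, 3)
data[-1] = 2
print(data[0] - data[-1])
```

5

pop() removes 7 → [0, 2, 8, 5]
insert 7 at 4 → [0, 2, 8, 5, 7]
reverse → [7, 5, 8, 2, 0]
data[-3] = data[-1]-data[-1] = 0-0 = 0 → [7, 5, 0, 2, 0]
insert 6 at 5 → [7, 5, 0, 2, 0, 6]
append data[4]+data[-1] = 0+6 = 6 → [7, 5, 0, 2, 0, 6, 6]
insert 3 at 7 → [7, 5, 0, 2, 0, 6, 6, 3]
data[-1] = 2 → [7, 5, 0, 2, 0, 6, 6, 2]
data[0]-data[-1] = 7-2 = 5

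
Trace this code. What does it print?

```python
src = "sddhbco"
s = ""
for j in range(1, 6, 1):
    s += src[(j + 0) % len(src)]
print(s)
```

j=1: add src[1]='d' → 'd'
j=2: add src[2]='d' → 'dd'
j=3: add src[3]='h' → 'ddh'
j=4: add src[4]='b' → 'ddhb'
j=5: add src[5]='c' → 'ddhbc'

ddhbc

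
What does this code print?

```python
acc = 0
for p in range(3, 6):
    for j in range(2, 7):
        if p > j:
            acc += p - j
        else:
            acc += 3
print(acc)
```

37

p=3,j=2: 3>2, acc = 0+1 = 1
p=3,j=3: not 3>3, acc = 1+3 = 4
p=3,j=4: not 3>4, acc = 4+3 = 7
p=3,j=5: not 3>5, acc = 7+3 = 10
p=3,j=6: not 3>6, acc = 10+3 = 13
p=4,j=2: 4>2, acc = 13+2 = 15
p=4,j=3: 4>3, acc = 15+1 = 16
p=4,j=4: not 4>4, acc = 16+3 = 19
p=4,j=5: not 4>5, acc = 19+3 = 22
p=4,j=6: not 4>6, acc = 22+3 = 25
p=5,j=2: 5>2, acc = 25+3 = 28
p=5,j=3: 5>3, acc = 28+2 = 30
p=5,j=4: 5>4, acc = 30+1 = 31
p=5,j=5: not 5>5, acc = 31+3 = 34
p=5,j=6: not 5>6, acc = 34+3 = 37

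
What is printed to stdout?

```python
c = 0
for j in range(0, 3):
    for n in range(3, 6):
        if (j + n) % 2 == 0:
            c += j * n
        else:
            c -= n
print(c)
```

j=0,n=3: odd sum, c = 0-3 = -3
j=0,n=4: even sum, c = (-3)+0 = -3
j=0,n=5: odd sum, c = (-3)-5 = -8
j=1,n=3: even sum, c = (-8)+3 = -5
j=1,n=4: odd sum, c = (-5)-4 = -9
j=1,n=5: even sum, c = (-9)+5 = -4
j=2,n=3: odd sum, c = (-4)-3 = -7
j=2,n=4: even sum, c = (-7)+8 = 1
j=2,n=5: odd sum, c = 1-5 = -4

-4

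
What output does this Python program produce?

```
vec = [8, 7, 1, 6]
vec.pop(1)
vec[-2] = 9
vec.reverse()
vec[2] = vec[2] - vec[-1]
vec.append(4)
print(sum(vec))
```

19

pop(1) removes 7 → [8, 1, 6]
vec[-2] = 9 → [8, 9, 6]
reverse → [6, 9, 8]
vec[2] = vec[2]-vec[-1] = 8-8 = 0 → [6, 9, 0]
append 4 → [6, 9, 0, 4]
sum = 19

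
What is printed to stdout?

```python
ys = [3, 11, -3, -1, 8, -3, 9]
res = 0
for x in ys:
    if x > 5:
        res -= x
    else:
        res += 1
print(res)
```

x=3: not >5, res = 0+1 = 1
x=11: >5, res = 1-11 = -10
x=-3: not >5, res = (-10)+1 = -9
x=-1: not >5, res = (-9)+1 = -8
x=8: >5, res = (-8)-8 = -16
x=-3: not >5, res = (-16)+1 = -15
x=9: >5, res = (-15)-9 = -24

-24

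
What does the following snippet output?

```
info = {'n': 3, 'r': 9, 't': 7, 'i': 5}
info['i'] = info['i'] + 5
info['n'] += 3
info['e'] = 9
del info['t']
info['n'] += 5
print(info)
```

{'n': 11, 'r': 9, 'i': 10, 'e': 9}

info['i'] = info['i']+5 = 10 → {'n': 3, 'r': 9, 't': 7, 'i': 10}
info['n'] = 3+3 = 6 → {'n': 6, 'r': 9, 't': 7, 'i': 10}
info['e'] = 9 → {'n': 6, 'r': 9, 't': 7, 'i': 10, 'e': 9}
del 't' → {'n': 6, 'r': 9, 'i': 10, 'e': 9}
info['n'] = 6+5 = 11 → {'n': 11, 'r': 9, 'i': 10, 'e': 9}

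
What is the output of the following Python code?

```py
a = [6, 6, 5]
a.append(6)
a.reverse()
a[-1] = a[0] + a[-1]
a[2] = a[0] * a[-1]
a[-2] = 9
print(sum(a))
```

append 6 → [6, 6, 5, 6]
reverse → [6, 5, 6, 6]
a[-1] = a[0]+a[-1] = 6+6 = 12 → [6, 5, 6, 12]
a[2] = a[0]*a[-1] = 6*12 = 72 → [6, 5, 72, 12]
a[-2] = 9 → [6, 5, 9, 12]
sum = 32

32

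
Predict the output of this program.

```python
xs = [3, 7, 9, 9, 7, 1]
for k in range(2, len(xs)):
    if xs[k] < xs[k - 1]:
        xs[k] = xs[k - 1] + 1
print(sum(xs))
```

k=2: 9>=7, unchanged → [3, 7, 9, 9, 7, 1]
k=3: 9>=9, unchanged → [3, 7, 9, 9, 7, 1]
k=4: 7<9, xs[4] = 9+1 = 10 → [3, 7, 9, 9, 10, 1]
k=5: 1<10, xs[5] = 10+1 = 11 → [3, 7, 9, 9, 10, 11]
sum = 49

49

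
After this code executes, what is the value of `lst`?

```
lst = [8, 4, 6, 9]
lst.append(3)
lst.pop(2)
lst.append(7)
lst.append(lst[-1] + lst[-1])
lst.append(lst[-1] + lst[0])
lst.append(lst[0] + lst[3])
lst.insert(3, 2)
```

append 3 → [8, 4, 6, 9, 3]
pop(2) removes 6 → [8, 4, 9, 3]
append 7 → [8, 4, 9, 3, 7]
append lst[-1]+lst[-1] = 7+7 = 14 → [8, 4, 9, 3, 7, 14]
append lst[-1]+lst[0] = 14+8 = 22 → [8, 4, 9, 3, 7, 14, 22]
append lst[0]+lst[3] = 8+3 = 11 → [8, 4, 9, 3, 7, 14, 22, 11]
insert 2 at 3 → [8, 4, 9, 2, 3, 7, 14, 22, 11]

[8, 4, 9, 2, 3, 7, 14, 22, 11]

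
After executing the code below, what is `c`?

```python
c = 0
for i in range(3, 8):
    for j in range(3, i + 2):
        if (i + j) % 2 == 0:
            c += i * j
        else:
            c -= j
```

175

i=3,j=3: even sum, c = 0+9 = 9
i=3,j=4: odd sum, c = 9-4 = 5
i=4,j=3: odd sum, c = 5-3 = 2
i=4,j=4: even sum, c = 2+16 = 18
i=4,j=5: odd sum, c = 18-5 = 13
i=5,j=3: even sum, c = 13+15 = 28
i=5,j=4: odd sum, c = 28-4 = 24
i=5,j=5: even sum, c = 24+25 = 49
i=5,j=6: odd sum, c = 49-6 = 43
i=6,j=3: odd sum, c = 43-3 = 40
i=6,j=4: even sum, c = 40+24 = 64
i=6,j=5: odd sum, c = 64-5 = 59
i=6,j=6: even sum, c = 59+36 = 95
i=6,j=7: odd sum, c = 95-7 = 88
i=7,j=3: even sum, c = 88+21 = 109
i=7,j=4: odd sum, c = 109-4 = 105
i=7,j=5: even sum, c = 105+35 = 140
i=7,j=6: odd sum, c = 140-6 = 134
i=7,j=7: even sum, c = 134+49 = 183
i=7,j=8: odd sum, c = 183-8 = 175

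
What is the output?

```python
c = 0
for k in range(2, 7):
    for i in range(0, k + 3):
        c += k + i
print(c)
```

k=2,i=0: c = 0+2 = 2
k=2,i=1: c = 2+3 = 5
k=2,i=2: c = 5+4 = 9
k=2,i=3: c = 9+5 = 14
k=2,i=4: c = 14+6 = 20
k=3,i=0: c = 20+3 = 23
k=3,i=1: c = 23+4 = 27
k=3,i=2: c = 27+5 = 32
k=3,i=3: c = 32+6 = 38
k=3,i=4: c = 38+7 = 45
k=3,i=5: c = 45+8 = 53
k=4,i=0: c = 53+4 = 57
k=4,i=1: c = 57+5 = 62
k=4,i=2: c = 62+6 = 68
k=4,i=3: c = 68+7 = 75
k=4,i=4: c = 75+8 = 83
k=4,i=5: c = 83+9 = 92
k=4,i=6: c = 92+10 = 102
k=5,i=0: c = 102+5 = 107
k=5,i=1: c = 107+6 = 113
k=5,i=2: c = 113+7 = 120
k=5,i=3: c = 120+8 = 128
k=5,i=4: c = 128+9 = 137
k=5,i=5: c = 137+10 = 147
k=5,i=6: c = 147+11 = 158
k=5,i=7: c = 158+12 = 170
k=6,i=0: c = 170+6 = 176
k=6,i=1: c = 176+7 = 183
k=6,i=2: c = 183+8 = 191
k=6,i=3: c = 191+9 = 200
k=6,i=4: c = 200+10 = 210
k=6,i=5: c = 210+11 = 221
k=6,i=6: c = 221+12 = 233
k=6,i=7: c = 233+13 = 246
k=6,i=8: c = 246+14 = 260

260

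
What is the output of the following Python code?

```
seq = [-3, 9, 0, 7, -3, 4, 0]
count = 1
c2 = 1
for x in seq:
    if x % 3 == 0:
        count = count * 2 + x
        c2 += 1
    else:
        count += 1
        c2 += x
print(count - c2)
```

x=-3: %3==0, count = 1*2+(-3) = -1; c2=2
x=9: %3==0, count = (-1)*2+9 = 7; c2=3
x=0: %3==0, count = 7*2+0 = 14; c2=4
x=7: not %3==0, count = 14+1 = 15; c2=11
x=-3: %3==0, count = 15*2+(-3) = 27; c2=12
x=4: not %3==0, count = 27+1 = 28; c2=16
x=0: %3==0, count = 28*2+0 = 56; c2=17
count-c2 = 56-17 = 39

39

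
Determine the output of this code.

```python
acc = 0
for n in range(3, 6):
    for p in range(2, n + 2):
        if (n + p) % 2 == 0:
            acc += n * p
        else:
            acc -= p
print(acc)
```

n=3,p=2: odd sum, acc = 0-2 = -2
n=3,p=3: even sum, acc = (-2)+9 = 7
n=3,p=4: odd sum, acc = 7-4 = 3
n=4,p=2: even sum, acc = 3+8 = 11
n=4,p=3: odd sum, acc = 11-3 = 8
n=4,p=4: even sum, acc = 8+16 = 24
n=4,p=5: odd sum, acc = 24-5 = 19
n=5,p=2: odd sum, acc = 19-2 = 17
n=5,p=3: even sum, acc = 17+15 = 32
n=5,p=4: odd sum, acc = 32-4 = 28
n=5,p=5: even sum, acc = 28+25 = 53
n=5,p=6: odd sum, acc = 53-6 = 47

47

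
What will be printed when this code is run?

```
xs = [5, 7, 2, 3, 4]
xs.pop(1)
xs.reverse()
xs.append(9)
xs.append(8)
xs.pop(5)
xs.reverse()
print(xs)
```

pop(1) removes 7 → [5, 2, 3, 4]
reverse → [4, 3, 2, 5]
append 9 → [4, 3, 2, 5, 9]
append 8 → [4, 3, 2, 5, 9, 8]
pop(5) removes 8 → [4, 3, 2, 5, 9]
reverse → [9, 5, 2, 3, 4]

[9, 5, 2, 3, 4]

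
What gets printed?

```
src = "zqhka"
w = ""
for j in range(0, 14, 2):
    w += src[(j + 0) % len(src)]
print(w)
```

zhaqkzh

j=0: add src[0]='z' → 'z'
j=2: add src[2]='h' → 'zh'
j=4: add src[4]='a' → 'zha'
j=6: add src[1]='q' → 'zhaq'
j=8: add src[3]='k' → 'zhaqk'
j=10: add src[0]='z' → 'zhaqkz'
j=12: add src[2]='h' → 'zhaqkzh'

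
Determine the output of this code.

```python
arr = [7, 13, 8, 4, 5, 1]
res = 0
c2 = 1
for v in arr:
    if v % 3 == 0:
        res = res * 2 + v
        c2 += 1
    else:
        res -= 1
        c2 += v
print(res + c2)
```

v=7: not %3==0, res = 0-1 = -1; c2=8
v=13: not %3==0, res = (-1)-1 = -2; c2=21
v=8: not %3==0, res = (-2)-1 = -3; c2=29
v=4: not %3==0, res = (-3)-1 = -4; c2=33
v=5: not %3==0, res = (-4)-1 = -5; c2=38
v=1: not %3==0, res = (-5)-1 = -6; c2=39
res+c2 = (-6)+39 = 33

33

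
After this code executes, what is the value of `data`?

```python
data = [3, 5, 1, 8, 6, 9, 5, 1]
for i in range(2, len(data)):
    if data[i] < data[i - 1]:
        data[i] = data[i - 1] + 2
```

[3, 5, 7, 8, 10, 12, 14, 16]

i=2: 1<5, data[2] = 5+2 = 7 → [3, 5, 7, 8, 6, 9, 5, 1]
i=3: 8>=7, unchanged → [3, 5, 7, 8, 6, 9, 5, 1]
i=4: 6<8, data[4] = 8+2 = 10 → [3, 5, 7, 8, 10, 9, 5, 1]
i=5: 9<10, data[5] = 10+2 = 12 → [3, 5, 7, 8, 10, 12, 5, 1]
i=6: 5<12, data[6] = 12+2 = 14 → [3, 5, 7, 8, 10, 12, 14, 1]
i=7: 1<14, data[7] = 14+2 = 16 → [3, 5, 7, 8, 10, 12, 14, 16]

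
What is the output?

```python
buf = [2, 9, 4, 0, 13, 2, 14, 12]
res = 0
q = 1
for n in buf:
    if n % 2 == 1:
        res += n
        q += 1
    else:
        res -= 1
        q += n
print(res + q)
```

n=2: not odd, res = 0-1 = -1; q=3
n=9: odd, res = (-1)+9 = 8; q=4
n=4: not odd, res = 8-1 = 7; q=8
n=0: not odd, res = 7-1 = 6; q=8
n=13: odd, res = 6+13 = 19; q=9
n=2: not odd, res = 19-1 = 18; q=11
n=14: not odd, res = 18-1 = 17; q=25
n=12: not odd, res = 17-1 = 16; q=37
res+q = 16+37 = 53

53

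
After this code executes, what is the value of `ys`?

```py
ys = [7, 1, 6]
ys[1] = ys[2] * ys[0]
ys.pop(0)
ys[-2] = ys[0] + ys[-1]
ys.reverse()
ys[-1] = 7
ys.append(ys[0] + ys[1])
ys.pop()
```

[6, 7]

ys[1] = ys[2]*ys[0] = 6*7 = 42 → [7, 42, 6]
pop(0) removes 7 → [42, 6]
ys[-2] = ys[0]+ys[-1] = 42+6 = 48 → [48, 6]
reverse → [6, 48]
ys[-1] = 7 → [6, 7]
append ys[0]+ys[1] = 6+7 = 13 → [6, 7, 13]
pop() removes 13 → [6, 7]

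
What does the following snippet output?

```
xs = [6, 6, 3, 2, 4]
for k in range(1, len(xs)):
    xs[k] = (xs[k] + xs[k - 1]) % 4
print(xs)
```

k=1: xs[1] = (6+6)%4 = 0 → [6, 0, 3, 2, 4]
k=2: xs[2] = (3+0)%4 = 3 → [6, 0, 3, 2, 4]
k=3: xs[3] = (2+3)%4 = 1 → [6, 0, 3, 1, 4]
k=4: xs[4] = (4+1)%4 = 1 → [6, 0, 3, 1, 1]

[6, 0, 3, 1, 1]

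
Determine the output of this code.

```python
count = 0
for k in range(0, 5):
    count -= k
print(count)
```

-10

k=0: count = 0-0 = 0
k=1: count = 0-1 = -1
k=2: count = (-1)-2 = -3
k=3: count = (-3)-3 = -6
k=4: count = (-6)-4 = -10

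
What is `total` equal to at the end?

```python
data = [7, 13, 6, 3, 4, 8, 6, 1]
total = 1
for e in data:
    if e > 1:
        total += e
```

e=7: >1, total = 1+7 = 8
e=13: >1, total = 8+13 = 21
e=6: >1, total = 21+6 = 27
e=3: >1, total = 27+3 = 30
e=4: >1, total = 30+4 = 34
e=8: >1, total = 34+8 = 42
e=6: >1, total = 42+6 = 48
e=1: not >1

48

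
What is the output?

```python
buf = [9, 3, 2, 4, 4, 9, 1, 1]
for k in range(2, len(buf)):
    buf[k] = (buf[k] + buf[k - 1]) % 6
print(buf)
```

k=2: buf[2] = (2+3)%6 = 5 → [9, 3, 5, 4, 4, 9, 1, 1]
k=3: buf[3] = (4+5)%6 = 3 → [9, 3, 5, 3, 4, 9, 1, 1]
k=4: buf[4] = (4+3)%6 = 1 → [9, 3, 5, 3, 1, 9, 1, 1]
k=5: buf[5] = (9+1)%6 = 4 → [9, 3, 5, 3, 1, 4, 1, 1]
k=6: buf[6] = (1+4)%6 = 5 → [9, 3, 5, 3, 1, 4, 5, 1]
k=7: buf[7] = (1+5)%6 = 0 → [9, 3, 5, 3, 1, 4, 5, 0]

[9, 3, 5, 3, 1, 4, 5, 0]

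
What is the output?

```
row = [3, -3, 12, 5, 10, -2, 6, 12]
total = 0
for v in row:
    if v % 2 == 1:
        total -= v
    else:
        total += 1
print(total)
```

0

v=3: odd, total = 0-3 = -3
v=-3: odd, total = (-3)-(-3) = 0
v=12: not odd, total = 0+1 = 1
v=5: odd, total = 1-5 = -4
v=10: not odd, total = (-4)+1 = -3
v=-2: not odd, total = (-3)+1 = -2
v=6: not odd, total = (-2)+1 = -1
v=12: not odd, total = (-1)+1 = 0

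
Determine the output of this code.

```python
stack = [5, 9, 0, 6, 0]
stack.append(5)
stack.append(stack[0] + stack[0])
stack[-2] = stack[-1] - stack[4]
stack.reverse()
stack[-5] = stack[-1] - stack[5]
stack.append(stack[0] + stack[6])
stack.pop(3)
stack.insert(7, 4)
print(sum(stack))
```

49

append 5 → [5, 9, 0, 6, 0, 5]
append stack[0]+stack[0] = 5+5 = 10 → [5, 9, 0, 6, 0, 5, 10]
stack[-2] = stack[-1]-stack[4] = 10-0 = 10 → [5, 9, 0, 6, 0, 10, 10]
reverse → [10, 10, 0, 6, 0, 9, 5]
stack[-5] = stack[-1]-stack[5] = 5-9 = -4 → [10, 10, -4, 6, 0, 9, 5]
append stack[0]+stack[6] = 10+5 = 15 → [10, 10, -4, 6, 0, 9, 5, 15]
pop(3) removes 6 → [10, 10, -4, 0, 9, 5, 15]
insert 4 at 7 → [10, 10, -4, 0, 9, 5, 15, 4]
sum = 49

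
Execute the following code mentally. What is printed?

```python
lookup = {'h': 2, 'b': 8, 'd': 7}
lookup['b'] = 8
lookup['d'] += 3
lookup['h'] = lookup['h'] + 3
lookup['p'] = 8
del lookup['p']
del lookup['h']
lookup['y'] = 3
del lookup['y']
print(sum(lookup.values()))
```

18

lookup['b'] = 8 → {'h': 2, 'b': 8, 'd': 7}
lookup['d'] = 7+3 = 10 → {'h': 2, 'b': 8, 'd': 10}
lookup['h'] = lookup['h']+3 = 5 → {'h': 5, 'b': 8, 'd': 10}
lookup['p'] = 8 → {'h': 5, 'b': 8, 'd': 10, 'p': 8}
del 'p' → {'h': 5, 'b': 8, 'd': 10}
del 'h' → {'b': 8, 'd': 10}
lookup['y'] = 3 → {'b': 8, 'd': 10, 'y': 3}
del 'y' → {'b': 8, 'd': 10}
sum of values = 18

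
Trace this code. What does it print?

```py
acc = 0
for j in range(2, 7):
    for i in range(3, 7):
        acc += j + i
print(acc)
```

j=2,i=3: acc = 0+5 = 5
j=2,i=4: acc = 5+6 = 11
j=2,i=5: acc = 11+7 = 18
j=2,i=6: acc = 18+8 = 26
j=3,i=3: acc = 26+6 = 32
j=3,i=4: acc = 32+7 = 39
j=3,i=5: acc = 39+8 = 47
j=3,i=6: acc = 47+9 = 56
j=4,i=3: acc = 56+7 = 63
j=4,i=4: acc = 63+8 = 71
j=4,i=5: acc = 71+9 = 80
j=4,i=6: acc = 80+10 = 90
j=5,i=3: acc = 90+8 = 98
j=5,i=4: acc = 98+9 = 107
j=5,i=5: acc = 107+10 = 117
j=5,i=6: acc = 117+11 = 128
j=6,i=3: acc = 128+9 = 137
j=6,i=4: acc = 137+10 = 147
j=6,i=5: acc = 147+11 = 158
j=6,i=6: acc = 158+12 = 170

170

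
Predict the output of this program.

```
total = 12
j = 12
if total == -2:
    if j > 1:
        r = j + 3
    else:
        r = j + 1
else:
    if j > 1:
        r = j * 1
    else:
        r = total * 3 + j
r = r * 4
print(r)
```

total=12, j=12
total == -2 is False; j > 1 is True
→ r = j * 1 = 12
r = 12*4 = 48

48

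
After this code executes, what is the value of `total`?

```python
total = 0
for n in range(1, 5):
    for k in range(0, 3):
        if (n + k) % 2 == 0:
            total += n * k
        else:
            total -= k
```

n=1,k=0: odd sum, total = 0-0 = 0
n=1,k=1: even sum, total = 0+1 = 1
n=1,k=2: odd sum, total = 1-2 = -1
n=2,k=0: even sum, total = (-1)+0 = -1
n=2,k=1: odd sum, total = (-1)-1 = -2
n=2,k=2: even sum, total = (-2)+4 = 2
n=3,k=0: odd sum, total = 2-0 = 2
n=3,k=1: even sum, total = 2+3 = 5
n=3,k=2: odd sum, total = 5-2 = 3
n=4,k=0: even sum, total = 3+0 = 3
n=4,k=1: odd sum, total = 3-1 = 2
n=4,k=2: even sum, total = 2+8 = 10

10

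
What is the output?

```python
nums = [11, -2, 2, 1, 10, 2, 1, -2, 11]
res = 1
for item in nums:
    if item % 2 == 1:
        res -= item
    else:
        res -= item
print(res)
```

item=11: odd, res = 1-11 = -10
item=-2: not odd, res = (-10)-(-2) = -8
item=2: not odd, res = (-8)-2 = -10
item=1: odd, res = (-10)-1 = -11
item=10: not odd, res = (-11)-10 = -21
item=2: not odd, res = (-21)-2 = -23
item=1: odd, res = (-23)-1 = -24
item=-2: not odd, res = (-24)-(-2) = -22
item=11: odd, res = (-22)-11 = -33

-33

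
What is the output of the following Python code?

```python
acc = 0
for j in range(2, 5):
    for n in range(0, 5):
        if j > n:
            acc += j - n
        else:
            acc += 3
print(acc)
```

37

j=2,n=0: 2>0, acc = 0+2 = 2
j=2,n=1: 2>1, acc = 2+1 = 3
j=2,n=2: not 2>2, acc = 3+3 = 6
j=2,n=3: not 2>3, acc = 6+3 = 9
j=2,n=4: not 2>4, acc = 9+3 = 12
j=3,n=0: 3>0, acc = 12+3 = 15
j=3,n=1: 3>1, acc = 15+2 = 17
j=3,n=2: 3>2, acc = 17+1 = 18
j=3,n=3: not 3>3, acc = 18+3 = 21
j=3,n=4: not 3>4, acc = 21+3 = 24
j=4,n=0: 4>0, acc = 24+4 = 28
j=4,n=1: 4>1, acc = 28+3 = 31
j=4,n=2: 4>2, acc = 31+2 = 33
j=4,n=3: 4>3, acc = 33+1 = 34
j=4,n=4: not 4>4, acc = 34+3 = 37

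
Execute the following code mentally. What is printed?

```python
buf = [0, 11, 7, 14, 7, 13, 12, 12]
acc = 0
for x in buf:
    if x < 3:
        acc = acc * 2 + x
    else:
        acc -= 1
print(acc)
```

-7

x=0: <3, acc = 0*2+0 = 0
x=11: not <3, acc = 0-1 = -1
x=7: not <3, acc = (-1)-1 = -2
x=14: not <3, acc = (-2)-1 = -3
x=7: not <3, acc = (-3)-1 = -4
x=13: not <3, acc = (-4)-1 = -5
x=12: not <3, acc = (-5)-1 = -6
x=12: not <3, acc = (-6)-1 = -7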